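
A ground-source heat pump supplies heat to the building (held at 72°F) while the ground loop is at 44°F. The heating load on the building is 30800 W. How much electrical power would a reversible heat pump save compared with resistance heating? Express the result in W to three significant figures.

In absolute terms T_C = 279.82 K and T_H = 295.37 K, so ΔT = 15.56 K.
COP_Carnot = T_H/ΔT = 295.37/15.56 = 18.99.
Resistance heating needs Ẇ_res = Q̇_H = 30800 W; the reversible heat pump needs only Ẇ_hp = Q̇_H/COP = 1622 W.
Saving = 30800 − 1622 = 29180 W.

29200 W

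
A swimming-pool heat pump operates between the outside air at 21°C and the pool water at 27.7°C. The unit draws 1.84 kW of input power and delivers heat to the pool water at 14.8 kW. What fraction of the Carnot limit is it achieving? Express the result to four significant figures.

0.1791

COP_actual = Q̇_H/Ẇ = 14.80/1.840 = 8.043.
In absolute terms T_C = 294.15 K and T_H = 300.85 K, so ΔT = 6.700 K.
COP_Carnot = T_H/ΔT = 300.85/6.700 = 44.90.
η_II = COP_actual/COP_Carnot = 8.043/44.90 = 0.1791.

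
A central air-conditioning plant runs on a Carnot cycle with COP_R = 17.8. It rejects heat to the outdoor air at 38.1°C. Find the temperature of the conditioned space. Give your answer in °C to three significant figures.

For a Carnot refrigerator COP_R = T_C/(T_H − T_C), so T_C = COP·T_H/(1 + COP).
With T_H = 311.25 K, T_C = 17.8 × 311.25/18.80 = 294.69 K.
Converting, 294.69 K = 21.54°C.

21.5 °C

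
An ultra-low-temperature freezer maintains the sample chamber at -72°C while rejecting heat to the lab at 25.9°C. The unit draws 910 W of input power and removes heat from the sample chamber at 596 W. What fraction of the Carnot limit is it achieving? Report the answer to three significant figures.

COP_actual = Q̇_C/Ẇ = 596.0/910.0 = 0.6549.
In absolute terms T_C = 201.15 K and T_H = 299.05 K, so ΔT = 97.90 K.
COP_Carnot = T_C/ΔT = 201.15/97.90 = 2.055.
η_II = COP_actual/COP_Carnot = 0.6549/2.055 = 0.3188.

0.319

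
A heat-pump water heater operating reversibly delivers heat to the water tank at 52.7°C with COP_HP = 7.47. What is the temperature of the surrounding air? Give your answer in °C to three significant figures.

9.08 °C

COP_HP = T_H/(T_H − T_C) gives T_H − T_C = T_H/COP.
With T_H = 325.85 K, T_C = 325.85 × (1 − 1/7.47) = 282.23 K.
Converting, 282.23 K = 9.08°C.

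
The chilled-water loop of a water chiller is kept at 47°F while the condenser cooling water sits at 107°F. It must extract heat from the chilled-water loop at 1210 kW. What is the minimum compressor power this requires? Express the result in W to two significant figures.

In absolute terms T_C = 281.48 K and T_H = 314.82 K, so ΔT = 33.33 K.
COP_Carnot = T_C/ΔT = 281.48/33.33 = 8.445.
Ẇ_min = Q̇/COP_Carnot = 1210/8.445 = 143.3 kW = 143300 W.

140000 W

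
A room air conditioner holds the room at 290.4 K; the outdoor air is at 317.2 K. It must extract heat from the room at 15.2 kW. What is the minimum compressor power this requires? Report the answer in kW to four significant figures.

The reservoir spacing is ΔT = 317.2 − 290.4 = 26.80 K.
COP_Carnot = T_C/ΔT = 290.40/26.80 = 10.84.
Ẇ_min = Q̇/COP_Carnot = 15.20/10.84 = 1.403 kW.

1.403 kW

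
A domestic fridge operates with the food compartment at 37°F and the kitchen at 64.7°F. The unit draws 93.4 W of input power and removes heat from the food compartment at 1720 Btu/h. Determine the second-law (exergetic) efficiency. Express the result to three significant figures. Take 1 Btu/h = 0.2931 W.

Converting, Q̇_C = 1720 Btu/h = 504.1 W, so COP_actual = Q̇_C/Ẇ = 504.1/93.40 = 5.398.
In absolute terms T_C = 275.93 K and T_H = 291.32 K, so ΔT = 15.39 K.
COP_Carnot = T_C/ΔT = 275.93/15.39 = 17.93.
η_II = COP_actual/COP_Carnot = 5.398/17.93 = 0.3010.

0.301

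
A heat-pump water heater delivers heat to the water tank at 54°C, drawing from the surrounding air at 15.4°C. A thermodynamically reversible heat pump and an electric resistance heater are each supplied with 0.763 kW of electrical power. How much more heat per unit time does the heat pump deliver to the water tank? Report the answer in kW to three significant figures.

5.70 kW

In absolute terms T_C = 288.55 K and T_H = 327.15 K, so ΔT = 38.60 K.
COP_Carnot = T_H/ΔT = 327.15/38.60 = 8.475.
The heat pump delivers Q̇_H = COP × Ẇ = 6.467 kW; the resistance heater delivers Ẇ = 0.7630 kW.
Extra = (COP − 1)·Ẇ = 5.704 kW.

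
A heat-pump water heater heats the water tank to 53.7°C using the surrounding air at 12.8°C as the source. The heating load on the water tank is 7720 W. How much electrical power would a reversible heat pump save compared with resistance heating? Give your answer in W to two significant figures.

6800 W

In absolute terms T_C = 285.95 K and T_H = 326.85 K, so ΔT = 40.90 K.
COP_Carnot = T_H/ΔT = 326.85/40.90 = 7.991.
Resistance heating needs Ẇ_res = Q̇_H = 7720 W; the reversible heat pump needs only Ẇ_hp = Q̇_H/COP = 966.0 W.
Saving = 7720 − 966.0 = 6754 W.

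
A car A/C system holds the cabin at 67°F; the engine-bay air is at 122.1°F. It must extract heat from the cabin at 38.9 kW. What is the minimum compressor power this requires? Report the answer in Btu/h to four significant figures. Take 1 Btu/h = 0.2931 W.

In absolute terms T_C = 292.59 K and T_H = 323.21 K, so ΔT = 30.61 K.
COP_Carnot = T_C/ΔT = 292.59/30.61 = 9.558.
Ẇ_min = Q̇/COP_Carnot = 38.90/9.558 = 4.070 kW = 13890 Btu/h.

13890 Btu/h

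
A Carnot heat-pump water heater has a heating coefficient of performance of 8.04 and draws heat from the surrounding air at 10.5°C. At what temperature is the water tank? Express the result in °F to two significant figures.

COP_HP = T_H/(T_H − T_C) rearranges to T_H = COP·T_C/(COP − 1).
With T_C = 283.65 K, T_H = 8.04 × 283.65/7.040 = 323.94 K.
Converting, 323.94 K = 123.42°F.

120 °F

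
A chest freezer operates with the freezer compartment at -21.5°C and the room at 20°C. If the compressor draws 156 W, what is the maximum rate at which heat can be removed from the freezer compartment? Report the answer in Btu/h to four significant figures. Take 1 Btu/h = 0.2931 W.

In absolute terms T_C = 251.65 K and T_H = 293.15 K, so ΔT = 41.50 K.
COP_Carnot = T_C/ΔT = 251.65/41.50 = 6.064.
Q̇_max = COP_Carnot × Ẇ = 6.064 × 156.0 W = 946.0 W = 3227 Btu/h.

3227 Btu/h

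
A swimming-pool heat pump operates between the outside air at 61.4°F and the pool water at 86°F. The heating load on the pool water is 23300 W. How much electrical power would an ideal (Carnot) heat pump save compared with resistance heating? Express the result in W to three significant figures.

22200 W

In absolute terms T_C = 289.48 K and T_H = 303.15 K, so ΔT = 13.67 K.
COP_Carnot = T_H/ΔT = 303.15/13.67 = 22.18.
Resistance heating needs Ẇ_res = Q̇_H = 23300 W; the reversible heat pump needs only Ẇ_hp = Q̇_H/COP = 1050 W.
Saving = 23300 − 1050 = 22250 W.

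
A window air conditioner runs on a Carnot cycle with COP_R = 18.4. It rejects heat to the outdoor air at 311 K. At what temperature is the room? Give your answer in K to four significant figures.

295.0 K

For a Carnot refrigerator COP_R = T_C/(T_H − T_C), so T_C = COP·T_H/(1 + COP).
With T_H = 311.00 K, T_C = 18.4 × 311.00/19.40 = 294.97 K.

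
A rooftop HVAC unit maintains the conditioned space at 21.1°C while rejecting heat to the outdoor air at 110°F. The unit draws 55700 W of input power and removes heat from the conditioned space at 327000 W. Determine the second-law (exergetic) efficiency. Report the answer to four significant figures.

0.4436

COP_actual = Q̇_C/Ẇ = 327000/55700 = 5.871.
In absolute terms T_C = 294.25 K and T_H = 316.48 K, so ΔT = 22.23 K.
COP_Carnot = T_C/ΔT = 294.25/22.23 = 13.23.
η_II = COP_actual/COP_Carnot = 5.871/13.23 = 0.4436.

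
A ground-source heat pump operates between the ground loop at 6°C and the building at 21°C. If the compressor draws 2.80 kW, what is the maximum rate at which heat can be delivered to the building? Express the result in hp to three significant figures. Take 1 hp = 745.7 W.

In absolute terms T_C = 279.15 K and T_H = 294.15 K, so ΔT = 15.00 K.
COP_Carnot = T_H/ΔT = 294.15/15.00 = 19.61.
Q̇_max = COP_Carnot × Ẇ = 19.61 × 2.800 kW = 54.91 kW = 73.63 hp.

73.6 hp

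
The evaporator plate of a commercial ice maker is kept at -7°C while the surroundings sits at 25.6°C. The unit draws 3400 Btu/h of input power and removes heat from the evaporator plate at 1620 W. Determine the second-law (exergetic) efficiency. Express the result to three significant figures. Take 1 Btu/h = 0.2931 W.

Converting, Q̇_C = 1620 W = 5527 Btu/h, so COP_actual = Q̇_C/Ẇ = 5527/3400 = 1.626.
In absolute terms T_C = 266.15 K and T_H = 298.75 K, so ΔT = 32.60 K.
COP_Carnot = T_C/ΔT = 266.15/32.60 = 8.164.
η_II = COP_actual/COP_Carnot = 1.626/8.164 = 0.1991.

0.199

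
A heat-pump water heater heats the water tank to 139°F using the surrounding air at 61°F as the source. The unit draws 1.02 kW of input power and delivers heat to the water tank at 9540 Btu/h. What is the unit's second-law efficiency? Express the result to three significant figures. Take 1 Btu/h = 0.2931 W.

Converting, Q̇_H = 9540 Btu/h = 2.796 kW, so COP_actual = Q̇_H/Ẇ = 2.796/1.020 = 2.741.
In absolute terms T_C = 289.26 K and T_H = 332.59 K, so ΔT = 43.33 K.
COP_Carnot = T_H/ΔT = 332.59/43.33 = 7.675.
η_II = COP_actual/COP_Carnot = 2.741/7.675 = 0.3572.

0.357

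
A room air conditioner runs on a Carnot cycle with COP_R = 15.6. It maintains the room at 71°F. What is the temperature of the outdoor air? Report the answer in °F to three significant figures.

105 °F

COP_R = T_C/(T_H − T_C) gives T_H − T_C = T_C/COP.
With T_C = 294.82 K, T_H = 294.82 × (1 + 1/15.6) = 313.72 K.
Converting, 313.72 K = 105.02°F.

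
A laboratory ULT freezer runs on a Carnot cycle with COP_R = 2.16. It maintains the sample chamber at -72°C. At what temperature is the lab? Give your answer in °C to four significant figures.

COP_R = T_C/(T_H − T_C) gives T_H − T_C = T_C/COP.
With T_C = 201.15 K, T_H = 201.15 × (1 + 1/2.16) = 294.27 K.
Converting, 294.27 K = 21.12°C.

21.13 °C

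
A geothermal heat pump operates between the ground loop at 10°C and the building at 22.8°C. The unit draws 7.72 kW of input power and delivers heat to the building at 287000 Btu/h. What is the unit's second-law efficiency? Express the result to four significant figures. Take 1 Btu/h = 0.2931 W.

Converting, Q̇_H = 287000 Btu/h = 84.12 kW, so COP_actual = Q̇_H/Ẇ = 84.12/7.720 = 10.90.
In absolute terms T_C = 283.15 K and T_H = 295.95 K, so ΔT = 12.80 K.
COP_Carnot = T_H/ΔT = 295.95/12.80 = 23.12.
η_II = COP_actual/COP_Carnot = 10.90/23.12 = 0.4713.

0.4713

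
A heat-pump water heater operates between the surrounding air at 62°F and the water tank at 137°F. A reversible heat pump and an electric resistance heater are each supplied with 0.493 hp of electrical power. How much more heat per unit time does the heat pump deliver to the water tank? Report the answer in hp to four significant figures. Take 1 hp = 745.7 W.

3.429 hp

In absolute terms T_C = 289.82 K and T_H = 331.48 K, so ΔT = 41.67 K.
COP_Carnot = T_H/ΔT = 331.48/41.67 = 7.956.
The heat pump delivers Q̇_H = COP × Ẇ = 3.922 hp; the resistance heater delivers Ẇ = 0.4930 hp.
Extra = (COP − 1)·Ẇ = 3.429 hp.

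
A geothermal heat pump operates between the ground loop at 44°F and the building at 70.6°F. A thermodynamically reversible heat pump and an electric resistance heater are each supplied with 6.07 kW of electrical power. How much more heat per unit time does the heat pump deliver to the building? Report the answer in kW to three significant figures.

In absolute terms T_C = 279.82 K and T_H = 294.59 K, so ΔT = 14.78 K.
COP_Carnot = T_H/ΔT = 294.59/14.78 = 19.93.
The heat pump delivers Q̇_H = COP × Ẇ = 121.0 kW; the resistance heater delivers Ẇ = 6.070 kW.
Extra = (COP − 1)·Ẇ = 114.9 kW.

115 kW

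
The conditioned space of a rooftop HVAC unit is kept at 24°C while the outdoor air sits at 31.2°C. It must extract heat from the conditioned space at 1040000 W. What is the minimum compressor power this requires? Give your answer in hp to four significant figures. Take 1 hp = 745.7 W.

33.79 hp

In absolute terms T_C = 297.15 K and T_H = 304.35 K, so ΔT = 7.200 K.
COP_Carnot = T_C/ΔT = 297.15/7.200 = 41.27.
Ẇ_min = Q̇/COP_Carnot = 1040000/41.27 = 25200 W = 33.79 hp.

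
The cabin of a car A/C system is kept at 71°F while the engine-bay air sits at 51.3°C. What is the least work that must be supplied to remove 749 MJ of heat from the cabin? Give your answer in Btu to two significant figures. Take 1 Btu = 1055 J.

In absolute terms T_C = 294.82 K and T_H = 324.45 K, so ΔT = 29.63 K.
The reversible limit is COP_R = T_C/ΔT = 9.949, so W_min = Q_C/COP = Q_C·ΔT/T_C.
W_min = 749.0 × 29.63/294.82 = 75.29 MJ = 71360 Btu.

71000 Btu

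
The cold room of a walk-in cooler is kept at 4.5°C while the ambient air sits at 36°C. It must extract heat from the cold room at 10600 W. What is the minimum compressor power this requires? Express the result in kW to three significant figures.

1.20 kW

In absolute terms T_C = 277.65 K and T_H = 309.15 K, so ΔT = 31.50 K.
COP_Carnot = T_C/ΔT = 277.65/31.50 = 8.814.
Ẇ_min = Q̇/COP_Carnot = 10600/8.814 = 1203 W = 1.203 kW.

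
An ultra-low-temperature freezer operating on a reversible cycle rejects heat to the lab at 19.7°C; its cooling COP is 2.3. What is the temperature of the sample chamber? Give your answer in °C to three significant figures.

For a Carnot refrigerator COP_R = T_C/(T_H − T_C), so T_C = COP·T_H/(1 + COP).
With T_H = 292.85 K, T_C = 2.3 × 292.85/3.300 = 204.11 K.
Converting, 204.11 K = -69.04°C.

-69.0 °C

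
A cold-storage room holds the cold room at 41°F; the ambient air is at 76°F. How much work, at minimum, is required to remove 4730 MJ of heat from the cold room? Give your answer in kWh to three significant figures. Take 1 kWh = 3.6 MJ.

In absolute terms T_C = 278.15 K and T_H = 297.59 K, so ΔT = 19.44 K.
The reversible limit is COP_R = T_C/ΔT = 14.30, so W_min = Q_C/COP = Q_C·ΔT/T_C.
W_min = 4730 × 19.44/278.15 = 330.7 MJ = 91.85 kWh.

91.8 kWh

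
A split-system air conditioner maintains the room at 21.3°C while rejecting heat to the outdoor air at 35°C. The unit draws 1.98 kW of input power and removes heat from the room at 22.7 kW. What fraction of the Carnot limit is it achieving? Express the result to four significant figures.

0.5334

COP_actual = Q̇_C/Ẇ = 22.70/1.980 = 11.46.
In absolute terms T_C = 294.45 K and T_H = 308.15 K, so ΔT = 13.70 K.
COP_Carnot = T_C/ΔT = 294.45/13.70 = 21.49.
η_II = COP_actual/COP_Carnot = 11.46/21.49 = 0.5334.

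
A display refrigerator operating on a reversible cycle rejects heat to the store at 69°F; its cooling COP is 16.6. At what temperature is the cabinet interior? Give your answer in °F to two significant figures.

For a Carnot refrigerator COP_R = T_C/(T_H − T_C), so T_C = COP·T_H/(1 + COP).
With T_H = 293.71 K, T_C = 16.6 × 293.71/17.60 = 277.02 K.
Converting, 277.02 K = 38.96°F.

39 °F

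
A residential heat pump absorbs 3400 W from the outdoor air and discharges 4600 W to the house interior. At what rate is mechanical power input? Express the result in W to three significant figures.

1200 W

For a cyclic device the first law requires Q̇_H = Q̇_C + Ẇ.
Ẇ = Q̇_H − Q̇_C = 1200 W.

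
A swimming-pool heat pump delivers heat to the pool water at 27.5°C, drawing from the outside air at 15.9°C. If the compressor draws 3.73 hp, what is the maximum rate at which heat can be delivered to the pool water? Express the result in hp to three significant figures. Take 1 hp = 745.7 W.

In absolute terms T_C = 289.05 K and T_H = 300.65 K, so ΔT = 11.60 K.
COP_Carnot = T_H/ΔT = 300.65/11.60 = 25.92.
Q̇_max = COP_Carnot × Ẇ = 25.92 × 3.730 hp = 96.67 hp.

96.7 hp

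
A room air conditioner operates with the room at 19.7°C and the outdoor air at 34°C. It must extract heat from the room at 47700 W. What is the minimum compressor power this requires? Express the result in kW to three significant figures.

2.33 kW

In absolute terms T_C = 292.85 K and T_H = 307.15 K, so ΔT = 14.30 K.
COP_Carnot = T_C/ΔT = 292.85/14.30 = 20.48.
Ẇ_min = Q̇/COP_Carnot = 47700/20.48 = 2329 W = 2.329 kW.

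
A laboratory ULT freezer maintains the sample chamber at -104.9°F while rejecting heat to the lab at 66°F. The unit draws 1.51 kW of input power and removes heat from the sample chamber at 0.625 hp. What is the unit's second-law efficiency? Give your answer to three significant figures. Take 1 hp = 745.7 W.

0.149

Converting, Q̇_C = 0.6250 hp = 0.4661 kW, so COP_actual = Q̇_C/Ẇ = 0.4661/1.510 = 0.3087.
In absolute terms T_C = 197.09 K and T_H = 292.04 K, so ΔT = 94.94 K.
COP_Carnot = T_C/ΔT = 197.09/94.94 = 2.076.
η_II = COP_actual/COP_Carnot = 0.3087/2.076 = 0.1487.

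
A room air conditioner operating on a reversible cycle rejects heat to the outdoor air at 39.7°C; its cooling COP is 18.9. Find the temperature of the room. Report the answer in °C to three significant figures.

24.0 °C

For a Carnot refrigerator COP_R = T_C/(T_H − T_C), so T_C = COP·T_H/(1 + COP).
With T_H = 312.85 K, T_C = 18.9 × 312.85/19.90 = 297.13 K.
Converting, 297.13 K = 23.98°C.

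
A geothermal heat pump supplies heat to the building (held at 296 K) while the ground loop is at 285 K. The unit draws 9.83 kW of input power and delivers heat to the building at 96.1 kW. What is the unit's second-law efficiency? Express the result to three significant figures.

COP_actual = Q̇_H/Ẇ = 96.10/9.830 = 9.776.
The reservoir spacing is ΔT = 296 − 285 = 11.00 K.
COP_Carnot = T_H/ΔT = 296.00/11.00 = 26.91.
η_II = COP_actual/COP_Carnot = 9.776/26.91 = 0.3633.

0.363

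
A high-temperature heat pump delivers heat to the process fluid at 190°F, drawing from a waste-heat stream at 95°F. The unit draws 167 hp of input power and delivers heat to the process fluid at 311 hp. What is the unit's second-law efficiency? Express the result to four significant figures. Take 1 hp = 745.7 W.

0.2723

COP_actual = Q̇_H/Ẇ = 311.0/167.0 = 1.862.
In absolute terms T_C = 308.15 K and T_H = 360.93 K, so ΔT = 52.78 K.
COP_Carnot = T_H/ΔT = 360.93/52.78 = 6.839.
η_II = COP_actual/COP_Carnot = 1.862/6.839 = 0.2723.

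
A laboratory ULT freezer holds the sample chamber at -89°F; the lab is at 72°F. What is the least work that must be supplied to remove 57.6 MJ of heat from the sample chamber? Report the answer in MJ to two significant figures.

25 MJ

In absolute terms T_C = 205.93 K and T_H = 295.37 K, so ΔT = 89.44 K.
The reversible limit is COP_R = T_C/ΔT = 2.302, so W_min = Q_C/COP = Q_C·ΔT/T_C.
W_min = 57.60 × 89.44/205.93 = 25.02 MJ.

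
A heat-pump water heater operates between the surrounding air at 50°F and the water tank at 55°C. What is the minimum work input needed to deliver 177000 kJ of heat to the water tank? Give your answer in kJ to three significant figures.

24300 kJ

In absolute terms T_C = 283.15 K and T_H = 328.15 K, so ΔT = 45.00 K.
The reversible limit is COP_HP = T_H/ΔT = 7.292, so W_min = Q_H/COP = Q_H·ΔT/T_H.
W_min = 177000 × 45.00/328.15 = 24270 kJ.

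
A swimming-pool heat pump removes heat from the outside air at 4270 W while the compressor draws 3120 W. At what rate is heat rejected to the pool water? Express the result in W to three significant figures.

For a cyclic device the first law requires Q̇_H = Q̇_C + Ẇ.
Q̇_H = Q̇_C + Ẇ = 7390 W.

7390 W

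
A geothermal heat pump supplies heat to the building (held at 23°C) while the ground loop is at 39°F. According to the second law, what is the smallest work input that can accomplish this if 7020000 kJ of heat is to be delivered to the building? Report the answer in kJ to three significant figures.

453000 kJ

In absolute terms T_C = 277.04 K and T_H = 296.15 K, so ΔT = 19.11 K.
The reversible limit is COP_HP = T_H/ΔT = 15.50, so W_min = Q_H/COP = Q_H·ΔT/T_H.
W_min = 7020000 × 19.11/296.15 = 453000 kJ.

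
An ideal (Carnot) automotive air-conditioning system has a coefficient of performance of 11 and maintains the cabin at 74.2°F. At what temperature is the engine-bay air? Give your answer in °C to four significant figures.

50.41 °C

COP_R = T_C/(T_H − T_C) gives T_H − T_C = T_C/COP.
With T_C = 296.59 K, T_H = 296.59 × (1 + 1/11) = 323.56 K.
Converting, 323.56 K = 50.41°C.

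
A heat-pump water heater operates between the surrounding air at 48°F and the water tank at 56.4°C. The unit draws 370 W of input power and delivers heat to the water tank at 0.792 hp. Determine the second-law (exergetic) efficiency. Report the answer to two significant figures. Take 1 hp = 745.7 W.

Converting, Q̇_H = 0.7920 hp = 590.6 W, so COP_actual = Q̇_H/Ẇ = 590.6/370.0 = 1.596.
In absolute terms T_C = 282.04 K and T_H = 329.55 K, so ΔT = 47.51 K.
COP_Carnot = T_H/ΔT = 329.55/47.51 = 6.936.
η_II = COP_actual/COP_Carnot = 1.596/6.936 = 0.2301.

0.23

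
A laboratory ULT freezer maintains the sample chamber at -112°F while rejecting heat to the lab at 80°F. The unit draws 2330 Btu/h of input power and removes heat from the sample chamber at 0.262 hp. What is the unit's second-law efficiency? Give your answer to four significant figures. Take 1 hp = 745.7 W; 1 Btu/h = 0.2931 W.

Converting, Q̇_C = 0.2620 hp = 666.6 Btu/h, so COP_actual = Q̇_C/Ẇ = 666.6/2330 = 0.2861.
In absolute terms T_C = 193.15 K and T_H = 299.82 K, so ΔT = 106.7 K.
COP_Carnot = T_C/ΔT = 193.15/106.7 = 1.811.
η_II = COP_actual/COP_Carnot = 0.2861/1.811 = 0.1580.

0.1580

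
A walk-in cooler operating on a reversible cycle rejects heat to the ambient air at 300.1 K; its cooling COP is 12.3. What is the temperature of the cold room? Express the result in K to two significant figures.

For a Carnot refrigerator COP_R = T_C/(T_H − T_C), so T_C = COP·T_H/(1 + COP).
With T_H = 300.10 K, T_C = 12.3 × 300.10/13.30 = 277.54 K.

280 K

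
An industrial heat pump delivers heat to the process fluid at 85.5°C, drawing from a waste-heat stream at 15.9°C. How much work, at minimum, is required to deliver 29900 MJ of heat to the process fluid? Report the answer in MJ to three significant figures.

In absolute terms T_C = 289.05 K and T_H = 358.65 K, so ΔT = 69.60 K.
The reversible limit is COP_HP = T_H/ΔT = 5.153, so W_min = Q_H/COP = Q_H·ΔT/T_H.
W_min = 29900 × 69.60/358.65 = 5802 MJ.

5800 MJ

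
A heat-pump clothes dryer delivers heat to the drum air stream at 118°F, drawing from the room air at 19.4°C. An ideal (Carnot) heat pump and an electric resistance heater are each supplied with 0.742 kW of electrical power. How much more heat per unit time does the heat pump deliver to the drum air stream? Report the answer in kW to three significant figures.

7.65 kW

In absolute terms T_C = 292.55 K and T_H = 320.93 K, so ΔT = 28.38 K.
COP_Carnot = T_H/ΔT = 320.93/28.38 = 11.31.
The heat pump delivers Q̇_H = COP × Ẇ = 8.391 kW; the resistance heater delivers Ẇ = 0.7420 kW.
Extra = (COP − 1)·Ẇ = 7.649 kW.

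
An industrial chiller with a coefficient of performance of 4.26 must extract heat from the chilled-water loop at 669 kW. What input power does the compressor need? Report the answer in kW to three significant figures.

Ẇ = Q̇_C/COP = 669.0/4.26 = 157.0 kW.

157 kW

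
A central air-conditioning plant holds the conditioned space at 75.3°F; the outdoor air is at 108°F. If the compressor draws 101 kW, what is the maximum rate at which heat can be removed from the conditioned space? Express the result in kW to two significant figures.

1700 kW

In absolute terms T_C = 297.21 K and T_H = 315.37 K, so ΔT = 18.17 K.
COP_Carnot = T_C/ΔT = 297.21/18.17 = 16.36.
Q̇_max = COP_Carnot × Ẇ = 16.36 × 101.0 kW = 1652 kW.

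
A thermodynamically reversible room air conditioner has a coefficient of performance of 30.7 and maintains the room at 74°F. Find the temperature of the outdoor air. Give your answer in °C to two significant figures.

COP_R = T_C/(T_H − T_C) gives T_H − T_C = T_C/COP.
With T_C = 296.48 K, T_H = 296.48 × (1 + 1/30.7) = 306.14 K.
Converting, 306.14 K = 32.99°C.

33 °C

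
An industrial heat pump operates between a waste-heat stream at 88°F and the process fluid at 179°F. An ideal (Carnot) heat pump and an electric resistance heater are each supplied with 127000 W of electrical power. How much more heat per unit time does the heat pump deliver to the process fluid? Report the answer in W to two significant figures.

In absolute terms T_C = 304.26 K and T_H = 354.82 K, so ΔT = 50.56 K.
COP_Carnot = T_H/ΔT = 354.82/50.56 = 7.018.
The heat pump delivers Q̇_H = COP × Ẇ = 891300 W; the resistance heater delivers Ẇ = 127000 W.
Extra = (COP − 1)·Ẇ = 764300 W.

760000 W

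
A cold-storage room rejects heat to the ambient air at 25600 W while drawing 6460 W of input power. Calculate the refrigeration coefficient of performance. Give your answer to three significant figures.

2.96

The first law gives Q̇_H = Q̇_C + Ẇ, so the three rates are Q̇_C = 19140, Q̇_H = 25600, Ẇ = 6460 W.
COP_R = Q̇_C/Ẇ = 19140/6460 = 2.963.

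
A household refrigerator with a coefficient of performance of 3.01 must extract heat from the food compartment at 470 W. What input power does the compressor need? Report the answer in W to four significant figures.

156.1 W

Ẇ = Q̇_C/COP = 470.0/3.01 = 156.1 W.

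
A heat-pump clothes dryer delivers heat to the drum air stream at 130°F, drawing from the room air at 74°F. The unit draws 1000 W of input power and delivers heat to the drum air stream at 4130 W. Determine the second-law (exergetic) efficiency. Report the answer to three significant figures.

COP_actual = Q̇_H/Ẇ = 4130/1000 = 4.130.
In absolute terms T_C = 296.48 K and T_H = 327.59 K, so ΔT = 31.11 K.
COP_Carnot = T_H/ΔT = 327.59/31.11 = 10.53.
η_II = COP_actual/COP_Carnot = 4.130/10.53 = 0.3922.

0.392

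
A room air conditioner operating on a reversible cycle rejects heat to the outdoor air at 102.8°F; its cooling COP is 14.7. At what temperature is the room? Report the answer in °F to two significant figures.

67 °F

For a Carnot refrigerator COP_R = T_C/(T_H − T_C), so T_C = COP·T_H/(1 + COP).
With T_H = 312.48 K, T_C = 14.7 × 312.48/15.70 = 292.58 K.
Converting, 292.58 K = 66.97°F.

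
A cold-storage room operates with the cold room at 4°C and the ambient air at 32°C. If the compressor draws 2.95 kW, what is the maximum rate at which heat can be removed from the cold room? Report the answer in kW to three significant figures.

29.2 kW

In absolute terms T_C = 277.15 K and T_H = 305.15 K, so ΔT = 28.00 K.
COP_Carnot = T_C/ΔT = 277.15/28.00 = 9.898.
Q̇_max = COP_Carnot × Ẇ = 9.898 × 2.950 kW = 29.20 kW.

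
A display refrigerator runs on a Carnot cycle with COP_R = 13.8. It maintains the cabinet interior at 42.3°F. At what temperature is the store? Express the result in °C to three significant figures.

COP_R = T_C/(T_H − T_C) gives T_H − T_C = T_C/COP.
With T_C = 278.87 K, T_H = 278.87 × (1 + 1/13.8) = 299.08 K.
Converting, 299.08 K = 25.93°C.

25.9 °C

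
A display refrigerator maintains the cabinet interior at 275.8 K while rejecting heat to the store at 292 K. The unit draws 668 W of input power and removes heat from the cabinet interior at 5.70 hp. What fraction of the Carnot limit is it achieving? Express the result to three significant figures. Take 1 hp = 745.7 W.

Converting, Q̇_C = 5.700 hp = 4250 W, so COP_actual = Q̇_C/Ẇ = 4250/668.0 = 6.363.
The reservoir spacing is ΔT = 292 − 275.8 = 16.20 K.
COP_Carnot = T_C/ΔT = 275.80/16.20 = 17.02.
η_II = COP_actual/COP_Carnot = 6.363/17.02 = 0.3738.

0.374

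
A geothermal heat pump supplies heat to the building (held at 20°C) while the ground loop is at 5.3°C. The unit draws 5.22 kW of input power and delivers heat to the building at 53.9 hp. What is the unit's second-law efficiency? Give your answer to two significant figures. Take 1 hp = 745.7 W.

Converting, Q̇_H = 53.90 hp = 40.19 kW, so COP_actual = Q̇_H/Ẇ = 40.19/5.220 = 7.700.
In absolute terms T_C = 278.45 K and T_H = 293.15 K, so ΔT = 14.70 K.
COP_Carnot = T_H/ΔT = 293.15/14.70 = 19.94.
η_II = COP_actual/COP_Carnot = 7.700/19.94 = 0.3861.

0.39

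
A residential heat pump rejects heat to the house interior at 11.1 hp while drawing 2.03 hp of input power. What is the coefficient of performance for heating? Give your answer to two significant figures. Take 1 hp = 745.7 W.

The first law gives Q̇_H = Q̇_C + Ẇ, so the three rates are Q̇_C = 9.070, Q̇_H = 11.10, Ẇ = 2.030 hp.
COP_HP = Q̇_H/Ẇ = 11.10/2.030 = 5.468.

5.5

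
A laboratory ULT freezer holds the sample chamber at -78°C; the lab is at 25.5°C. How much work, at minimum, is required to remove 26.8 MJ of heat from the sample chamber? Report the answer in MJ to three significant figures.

In absolute terms T_C = 195.15 K and T_H = 298.65 K, so ΔT = 103.5 K.
The reversible limit is COP_R = T_C/ΔT = 1.886, so W_min = Q_C/COP = Q_C·ΔT/T_C.
W_min = 26.80 × 103.5/195.15 = 14.21 MJ.

14.2 MJ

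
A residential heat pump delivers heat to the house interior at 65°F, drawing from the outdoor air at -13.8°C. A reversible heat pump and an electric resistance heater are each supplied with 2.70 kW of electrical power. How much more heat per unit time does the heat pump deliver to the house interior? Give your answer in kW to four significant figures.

21.79 kW

In absolute terms T_C = 259.35 K and T_H = 291.48 K, so ΔT = 32.13 K.
COP_Carnot = T_H/ΔT = 291.48/32.13 = 9.071.
The heat pump delivers Q̇_H = COP × Ẇ = 24.49 kW; the resistance heater delivers Ẇ = 2.700 kW.
Extra = (COP − 1)·Ẇ = 21.79 kW.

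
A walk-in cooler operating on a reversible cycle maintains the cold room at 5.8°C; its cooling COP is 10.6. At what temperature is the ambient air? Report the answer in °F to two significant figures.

COP_R = T_C/(T_H − T_C) gives T_H − T_C = T_C/COP.
With T_C = 278.95 K, T_H = 278.95 × (1 + 1/10.6) = 305.27 K.
Converting, 305.27 K = 89.81°F.

90 °F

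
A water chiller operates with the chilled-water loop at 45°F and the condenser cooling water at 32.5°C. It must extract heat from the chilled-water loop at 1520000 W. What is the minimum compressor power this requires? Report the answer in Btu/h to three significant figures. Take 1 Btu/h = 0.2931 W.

468000 Btu/h

In absolute terms T_C = 280.37 K and T_H = 305.65 K, so ΔT = 25.28 K.
COP_Carnot = T_C/ΔT = 280.37/25.28 = 11.09.
Ẇ_min = Q̇/COP_Carnot = 1520000/11.09 = 137000 W = 467600 Btu/h.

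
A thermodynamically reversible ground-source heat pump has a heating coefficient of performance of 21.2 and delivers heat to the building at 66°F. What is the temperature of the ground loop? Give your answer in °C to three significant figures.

COP_HP = T_H/(T_H − T_C) gives T_H − T_C = T_H/COP.
With T_H = 292.04 K, T_C = 292.04 × (1 − 1/21.2) = 278.26 K.
Converting, 278.26 K = 5.11°C.

5.11 °C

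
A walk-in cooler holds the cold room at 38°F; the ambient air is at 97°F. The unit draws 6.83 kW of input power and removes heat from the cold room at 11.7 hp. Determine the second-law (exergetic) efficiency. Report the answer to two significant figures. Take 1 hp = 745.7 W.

Converting, Q̇_C = 11.70 hp = 8.725 kW, so COP_actual = Q̇_C/Ẇ = 8.725/6.830 = 1.277.
In absolute terms T_C = 276.48 K and T_H = 309.26 K, so ΔT = 32.78 K.
COP_Carnot = T_C/ΔT = 276.48/32.78 = 8.435.
η_II = COP_actual/COP_Carnot = 1.277/8.435 = 0.1514.

0.15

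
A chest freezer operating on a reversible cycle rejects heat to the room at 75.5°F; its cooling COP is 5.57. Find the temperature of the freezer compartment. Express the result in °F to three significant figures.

-5.96 °F

For a Carnot refrigerator COP_R = T_C/(T_H − T_C), so T_C = COP·T_H/(1 + COP).
With T_H = 297.32 K, T_C = 5.57 × 297.32/6.570 = 252.06 K.
Converting, 252.06 K = -5.96°F.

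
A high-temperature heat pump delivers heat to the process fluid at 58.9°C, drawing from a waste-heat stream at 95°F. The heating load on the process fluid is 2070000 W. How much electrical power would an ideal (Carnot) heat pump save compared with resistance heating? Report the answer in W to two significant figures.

In absolute terms T_C = 308.15 K and T_H = 332.05 K, so ΔT = 23.90 K.
COP_Carnot = T_H/ΔT = 332.05/23.90 = 13.89.
Resistance heating needs Ẇ_res = Q̇_H = 2070000 W; the reversible heat pump needs only Ẇ_hp = Q̇_H/COP = 149000 W.
Saving = 2070000 − 149000 = 1921000 W.

1900000 W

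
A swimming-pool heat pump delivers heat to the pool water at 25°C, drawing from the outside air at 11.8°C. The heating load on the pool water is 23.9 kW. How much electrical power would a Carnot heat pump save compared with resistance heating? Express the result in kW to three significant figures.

In absolute terms T_C = 284.95 K and T_H = 298.15 K, so ΔT = 13.20 K.
COP_Carnot = T_H/ΔT = 298.15/13.20 = 22.59.
Resistance heating needs Ẇ_res = Q̇_H = 23.90 kW; the reversible heat pump needs only Ẇ_hp = Q̇_H/COP = 1.058 kW.
Saving = 23.90 − 1.058 = 22.84 kW.

22.8 kW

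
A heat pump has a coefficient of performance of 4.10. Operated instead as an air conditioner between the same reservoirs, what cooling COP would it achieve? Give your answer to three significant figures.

Since Q_H = Q_C + W for any cycle, COP_R = Q_C/W = Q_H/W − 1.
COP_R = 4.10 − 1 = 3.10.

3.10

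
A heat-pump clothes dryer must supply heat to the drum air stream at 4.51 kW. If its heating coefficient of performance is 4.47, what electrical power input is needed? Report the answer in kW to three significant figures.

Ẇ = Q̇_H/COP_HP = 4.510/4.47 = 1.009 kW.

1.01 kW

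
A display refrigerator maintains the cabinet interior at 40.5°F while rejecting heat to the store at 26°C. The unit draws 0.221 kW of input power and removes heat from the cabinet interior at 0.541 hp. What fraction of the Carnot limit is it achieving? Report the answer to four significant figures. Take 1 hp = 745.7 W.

Converting, Q̇_C = 0.5410 hp = 0.4034 kW, so COP_actual = Q̇_C/Ẇ = 0.4034/0.2210 = 1.825.
In absolute terms T_C = 277.87 K and T_H = 299.15 K, so ΔT = 21.28 K.
COP_Carnot = T_C/ΔT = 277.87/21.28 = 13.06.
η_II = COP_actual/COP_Carnot = 1.825/13.06 = 0.1398.

0.1398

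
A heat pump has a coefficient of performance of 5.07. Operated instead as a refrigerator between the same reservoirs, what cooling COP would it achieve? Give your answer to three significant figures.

Since Q_H = Q_C + W for any cycle, COP_R = Q_C/W = Q_H/W − 1.
COP_R = 5.07 − 1 = 4.07.

4.07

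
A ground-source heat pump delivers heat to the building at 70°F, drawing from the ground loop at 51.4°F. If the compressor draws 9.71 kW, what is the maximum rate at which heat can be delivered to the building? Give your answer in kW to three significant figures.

277 kW

In absolute terms T_C = 283.93 K and T_H = 294.26 K, so ΔT = 10.33 K.
COP_Carnot = T_H/ΔT = 294.26/10.33 = 28.48.
Q̇_max = COP_Carnot × Ẇ = 28.48 × 9.710 kW = 276.5 kW.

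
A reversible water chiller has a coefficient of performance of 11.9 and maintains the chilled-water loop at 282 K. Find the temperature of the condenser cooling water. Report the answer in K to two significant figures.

310 K

COP_R = T_C/(T_H − T_C) gives T_H − T_C = T_C/COP.
With T_C = 282.00 K, T_H = 282.00 × (1 + 1/11.9) = 305.70 K.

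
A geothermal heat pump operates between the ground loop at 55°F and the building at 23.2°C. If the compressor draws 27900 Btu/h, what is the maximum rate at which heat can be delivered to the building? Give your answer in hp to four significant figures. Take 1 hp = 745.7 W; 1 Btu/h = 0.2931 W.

311.8 hp

In absolute terms T_C = 285.93 K and T_H = 296.35 K, so ΔT = 10.42 K.
COP_Carnot = T_H/ΔT = 296.35/10.42 = 28.43.
Q̇_max = COP_Carnot × Ẇ = 28.43 × 27900 Btu/h = 793300 Btu/h = 311.8 hp.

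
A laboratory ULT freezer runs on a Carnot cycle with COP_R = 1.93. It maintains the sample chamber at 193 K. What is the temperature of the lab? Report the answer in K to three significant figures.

COP_R = T_C/(T_H − T_C) gives T_H − T_C = T_C/COP.
With T_C = 193.00 K, T_H = 193.00 × (1 + 1/1.93) = 293.00 K.

293 K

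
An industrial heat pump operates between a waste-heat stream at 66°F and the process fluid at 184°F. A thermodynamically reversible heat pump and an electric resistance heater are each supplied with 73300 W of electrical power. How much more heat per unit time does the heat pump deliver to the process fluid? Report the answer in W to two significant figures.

330000 W

In absolute terms T_C = 292.04 K and T_H = 357.59 K, so ΔT = 65.56 K.
COP_Carnot = T_H/ΔT = 357.59/65.56 = 5.455.
The heat pump delivers Q̇_H = COP × Ẇ = 399800 W; the resistance heater delivers Ẇ = 73300 W.
Extra = (COP − 1)·Ẇ = 326500 W.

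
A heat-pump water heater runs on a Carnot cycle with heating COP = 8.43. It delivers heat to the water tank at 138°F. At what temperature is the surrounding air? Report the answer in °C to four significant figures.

19.50 °C

COP_HP = T_H/(T_H − T_C) gives T_H − T_C = T_H/COP.
With T_H = 332.04 K, T_C = 332.04 × (1 − 1/8.43) = 292.65 K.
Converting, 292.65 K = 19.50°C.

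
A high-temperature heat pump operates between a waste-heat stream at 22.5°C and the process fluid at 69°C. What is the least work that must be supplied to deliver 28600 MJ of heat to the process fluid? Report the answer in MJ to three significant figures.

3890 MJ

In absolute terms T_C = 295.65 K and T_H = 342.15 K, so ΔT = 46.50 K.
The reversible limit is COP_HP = T_H/ΔT = 7.358, so W_min = Q_H/COP = Q_H·ΔT/T_H.
W_min = 28600 × 46.50/342.15 = 3887 MJ.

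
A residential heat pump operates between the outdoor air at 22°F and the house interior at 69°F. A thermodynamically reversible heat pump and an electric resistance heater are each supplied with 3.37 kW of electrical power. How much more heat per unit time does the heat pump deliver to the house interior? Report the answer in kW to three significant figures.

34.5 kW

In absolute terms T_C = 267.59 K and T_H = 293.71 K, so ΔT = 26.11 K.
COP_Carnot = T_H/ΔT = 293.71/26.11 = 11.25.
The heat pump delivers Q̇_H = COP × Ẇ = 37.91 kW; the resistance heater delivers Ẇ = 3.370 kW.
Extra = (COP − 1)·Ẇ = 34.54 kW.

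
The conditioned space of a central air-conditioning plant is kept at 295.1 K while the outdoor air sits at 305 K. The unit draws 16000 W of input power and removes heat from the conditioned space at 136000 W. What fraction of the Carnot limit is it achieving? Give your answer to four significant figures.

COP_actual = Q̇_C/Ẇ = 136000/16000 = 8.500.
The reservoir spacing is ΔT = 305 − 295.1 = 9.900 K.
COP_Carnot = T_C/ΔT = 295.10/9.900 = 29.81.
η_II = COP_actual/COP_Carnot = 8.500/29.81 = 0.2852.

0.2852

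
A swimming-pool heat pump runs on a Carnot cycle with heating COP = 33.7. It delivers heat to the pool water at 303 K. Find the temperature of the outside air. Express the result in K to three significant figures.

COP_HP = T_H/(T_H − T_C) gives T_H − T_C = T_H/COP.
With T_H = 303.00 K, T_C = 303.00 × (1 − 1/33.7) = 294.01 K.

294 K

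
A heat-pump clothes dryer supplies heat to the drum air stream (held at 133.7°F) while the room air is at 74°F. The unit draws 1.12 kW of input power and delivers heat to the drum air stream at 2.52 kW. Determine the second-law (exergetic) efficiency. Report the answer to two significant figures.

0.23

COP_actual = Q̇_H/Ẇ = 2.520/1.120 = 2.250.
In absolute terms T_C = 296.48 K and T_H = 329.65 K, so ΔT = 33.17 K.
COP_Carnot = T_H/ΔT = 329.65/33.17 = 9.939.
η_II = COP_actual/COP_Carnot = 2.250/9.939 = 0.2264.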